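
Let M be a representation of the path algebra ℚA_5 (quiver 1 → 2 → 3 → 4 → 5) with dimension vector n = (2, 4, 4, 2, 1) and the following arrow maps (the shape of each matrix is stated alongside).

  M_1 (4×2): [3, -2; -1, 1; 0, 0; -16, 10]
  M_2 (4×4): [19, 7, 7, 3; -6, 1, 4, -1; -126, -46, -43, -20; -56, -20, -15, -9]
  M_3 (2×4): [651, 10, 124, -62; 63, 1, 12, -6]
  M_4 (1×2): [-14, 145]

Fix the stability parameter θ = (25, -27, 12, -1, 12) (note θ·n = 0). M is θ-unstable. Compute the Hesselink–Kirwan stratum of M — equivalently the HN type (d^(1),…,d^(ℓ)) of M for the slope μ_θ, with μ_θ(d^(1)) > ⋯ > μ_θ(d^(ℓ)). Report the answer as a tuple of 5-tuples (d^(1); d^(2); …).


Interval decomposition of M: I[1,4], I[1,5], I[2,3]^2.
HN type (ℓ=4): μ^(1)=12; μ^(2)=11/2; μ^(3)=-1; μ^(4)=-27

((0, 0, 2, 0, 1); (0, 0, 2, 2, 0); (2, 2, 0, 0, 0); (0, 2, 0, 0, 0))


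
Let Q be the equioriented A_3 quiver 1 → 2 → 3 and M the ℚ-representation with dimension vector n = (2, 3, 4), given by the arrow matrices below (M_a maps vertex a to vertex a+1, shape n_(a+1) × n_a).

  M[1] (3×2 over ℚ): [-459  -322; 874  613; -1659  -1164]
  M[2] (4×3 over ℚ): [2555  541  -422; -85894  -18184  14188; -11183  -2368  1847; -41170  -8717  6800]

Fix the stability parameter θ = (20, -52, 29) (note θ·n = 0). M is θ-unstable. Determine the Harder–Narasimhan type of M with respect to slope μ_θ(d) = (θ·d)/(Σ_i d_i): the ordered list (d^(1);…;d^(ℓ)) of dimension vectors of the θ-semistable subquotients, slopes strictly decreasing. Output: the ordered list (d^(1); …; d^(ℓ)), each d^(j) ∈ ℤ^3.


Via rank(M_{q-1}∘⋯∘M_p): M ≅ I[1,3]^2, I[2,3], I[3,3].
μ_θ-semistable layers: μ^(1)=29; μ^(2)=-16; μ^(3)=-52

((0, 0, 4); (2, 2, 0); (0, 1, 0))


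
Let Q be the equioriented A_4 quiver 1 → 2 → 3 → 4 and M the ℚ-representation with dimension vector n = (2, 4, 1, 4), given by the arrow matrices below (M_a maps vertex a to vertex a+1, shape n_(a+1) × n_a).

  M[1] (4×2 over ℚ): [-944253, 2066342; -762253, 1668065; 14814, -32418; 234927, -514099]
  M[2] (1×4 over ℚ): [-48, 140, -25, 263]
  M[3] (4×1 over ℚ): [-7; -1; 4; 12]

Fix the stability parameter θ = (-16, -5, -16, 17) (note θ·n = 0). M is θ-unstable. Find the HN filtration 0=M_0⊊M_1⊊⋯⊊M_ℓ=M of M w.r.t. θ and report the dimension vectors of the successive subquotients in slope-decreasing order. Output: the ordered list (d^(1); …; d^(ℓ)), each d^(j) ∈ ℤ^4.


Interval decomposition of M: I[1,2], I[1,4], I[2,2]^2, I[4,4]^3.
HN type (ℓ=4): μ^(1)=17; μ^(2)=-5; μ^(3)=-21/2; μ^(4)=-16

((0, 0, 0, 4); (0, 3, 0, 0); (0, 1, 1, 0); (2, 0, 0, 0))


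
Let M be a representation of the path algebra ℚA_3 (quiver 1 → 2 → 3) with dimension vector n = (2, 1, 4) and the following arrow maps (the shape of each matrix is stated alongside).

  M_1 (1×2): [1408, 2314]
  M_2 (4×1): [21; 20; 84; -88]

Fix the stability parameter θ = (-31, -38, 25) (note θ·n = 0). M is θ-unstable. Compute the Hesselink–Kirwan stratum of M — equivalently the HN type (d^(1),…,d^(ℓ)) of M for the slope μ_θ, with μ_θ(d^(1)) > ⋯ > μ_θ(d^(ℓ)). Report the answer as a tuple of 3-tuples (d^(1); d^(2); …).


Via rank(M_{q-1}∘⋯∘M_p): M ≅ I[1,1], I[1,3], I[3,3]^3.
μ_θ-semistable layers: μ^(1)=25; μ^(2)=-31; μ^(3)=-69/2

((0, 0, 4); (1, 0, 0); (1, 1, 0))


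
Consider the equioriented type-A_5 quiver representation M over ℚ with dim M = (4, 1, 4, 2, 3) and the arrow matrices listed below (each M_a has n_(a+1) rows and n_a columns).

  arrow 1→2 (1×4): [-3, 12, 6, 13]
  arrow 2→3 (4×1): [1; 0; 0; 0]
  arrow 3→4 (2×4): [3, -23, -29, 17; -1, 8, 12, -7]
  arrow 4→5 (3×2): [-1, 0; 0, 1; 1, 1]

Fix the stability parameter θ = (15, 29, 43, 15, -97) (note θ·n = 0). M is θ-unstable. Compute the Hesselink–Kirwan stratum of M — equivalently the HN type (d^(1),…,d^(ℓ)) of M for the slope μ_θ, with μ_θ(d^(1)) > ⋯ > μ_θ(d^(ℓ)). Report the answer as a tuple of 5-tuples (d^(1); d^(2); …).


Via rank(M_{q-1}∘⋯∘M_p): M ≅ I[1,1]^3, I[1,5], I[3,3]^2, I[3,5], I[5,5].
μ_θ-semistable layers: μ^(1)=43; μ^(2)=15; μ^(3)=1; μ^(4)=-13; μ^(5)=-97

((0, 0, 2, 0, 0); (3, 0, 0, 0, 0); (1, 1, 1, 1, 1); (0, 0, 1, 1, 1); (0, 0, 0, 0, 1))


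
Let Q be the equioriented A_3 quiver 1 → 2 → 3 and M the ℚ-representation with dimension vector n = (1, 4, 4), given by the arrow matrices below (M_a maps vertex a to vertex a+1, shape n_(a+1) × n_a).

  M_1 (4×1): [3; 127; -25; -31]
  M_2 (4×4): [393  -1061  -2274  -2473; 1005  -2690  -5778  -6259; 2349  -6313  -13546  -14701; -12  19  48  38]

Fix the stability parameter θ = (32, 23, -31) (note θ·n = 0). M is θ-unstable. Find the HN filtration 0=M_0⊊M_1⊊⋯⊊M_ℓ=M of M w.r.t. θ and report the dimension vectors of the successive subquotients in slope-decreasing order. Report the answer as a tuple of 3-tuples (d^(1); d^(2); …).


Interval decomposition of M: I[1,3], I[2,2]^2, I[2,3], I[3,3]^2.
HN type (ℓ=4): μ^(1)=23; μ^(2)=8; μ^(3)=-4; μ^(4)=-31

((0, 2, 0); (1, 1, 1); (0, 1, 1); (0, 0, 2))


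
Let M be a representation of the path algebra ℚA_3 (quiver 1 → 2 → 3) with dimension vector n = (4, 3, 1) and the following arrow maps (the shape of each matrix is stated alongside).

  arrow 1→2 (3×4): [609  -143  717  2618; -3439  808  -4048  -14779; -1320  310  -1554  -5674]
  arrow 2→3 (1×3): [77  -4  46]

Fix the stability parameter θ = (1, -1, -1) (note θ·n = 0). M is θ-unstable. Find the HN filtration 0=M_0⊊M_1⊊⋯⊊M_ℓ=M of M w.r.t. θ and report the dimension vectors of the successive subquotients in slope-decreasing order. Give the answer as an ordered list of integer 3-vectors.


Interval decomposition of M: I[1,1]^2, I[1,2], I[1,3], I[2,2].
HN type (ℓ=4): μ^(1)=1; μ^(2)=0; μ^(3)=-1/3; μ^(4)=-1

((2, 0, 0); (1, 1, 0); (1, 1, 1); (0, 1, 0))


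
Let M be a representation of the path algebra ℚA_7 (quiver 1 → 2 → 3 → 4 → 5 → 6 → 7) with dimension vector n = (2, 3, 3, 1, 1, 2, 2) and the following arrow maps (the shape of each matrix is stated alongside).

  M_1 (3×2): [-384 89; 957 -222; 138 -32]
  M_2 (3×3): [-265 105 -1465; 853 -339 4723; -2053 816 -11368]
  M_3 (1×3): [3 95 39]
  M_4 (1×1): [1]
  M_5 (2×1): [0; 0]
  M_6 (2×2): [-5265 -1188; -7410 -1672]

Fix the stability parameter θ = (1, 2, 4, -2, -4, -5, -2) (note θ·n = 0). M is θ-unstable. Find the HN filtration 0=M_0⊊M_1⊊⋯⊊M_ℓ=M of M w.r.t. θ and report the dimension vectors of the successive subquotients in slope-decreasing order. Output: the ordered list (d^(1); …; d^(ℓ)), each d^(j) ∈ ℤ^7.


Via rank(M_{q-1}∘⋯∘M_p): M ≅ I[1,3], I[1,5], I[2,2], I[3,3], I[6,6], I[6,7], I[7,7].
μ_θ-semistable layers: μ^(1)=4; μ^(2)=2; μ^(3)=1; μ^(4)=1/5; μ^(5)=-2; μ^(6)=-5

((0, 0, 2, 0, 0, 0, 0); (0, 2, 0, 0, 0, 0, 0); (1, 0, 0, 0, 0, 0, 0); (1, 1, 1, 1, 1, 0, 0); (0, 0, 0, 0, 0, 0, 2); (0, 0, 0, 0, 0, 2, 0))


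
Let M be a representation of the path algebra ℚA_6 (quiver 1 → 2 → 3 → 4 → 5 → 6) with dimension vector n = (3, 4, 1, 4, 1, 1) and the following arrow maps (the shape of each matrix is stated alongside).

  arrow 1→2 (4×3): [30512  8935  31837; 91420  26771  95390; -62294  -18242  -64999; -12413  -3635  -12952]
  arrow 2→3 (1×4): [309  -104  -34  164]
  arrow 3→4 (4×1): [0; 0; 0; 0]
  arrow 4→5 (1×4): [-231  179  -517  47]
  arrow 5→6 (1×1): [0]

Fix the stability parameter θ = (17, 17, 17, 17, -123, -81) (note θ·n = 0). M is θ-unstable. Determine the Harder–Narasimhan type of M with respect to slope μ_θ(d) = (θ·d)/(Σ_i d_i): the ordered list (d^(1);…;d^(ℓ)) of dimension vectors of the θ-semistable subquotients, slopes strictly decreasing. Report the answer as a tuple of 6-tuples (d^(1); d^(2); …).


Interval decomposition of M: I[1,2]^2, I[1,3], I[2,2], I[4,4]^3, I[4,5], I[6,6].
HN type (ℓ=3): μ^(1)=17; μ^(2)=-53; μ^(3)=-81

((3, 4, 1, 3, 0, 0); (0, 0, 0, 1, 1, 0); (0, 0, 0, 0, 0, 1))


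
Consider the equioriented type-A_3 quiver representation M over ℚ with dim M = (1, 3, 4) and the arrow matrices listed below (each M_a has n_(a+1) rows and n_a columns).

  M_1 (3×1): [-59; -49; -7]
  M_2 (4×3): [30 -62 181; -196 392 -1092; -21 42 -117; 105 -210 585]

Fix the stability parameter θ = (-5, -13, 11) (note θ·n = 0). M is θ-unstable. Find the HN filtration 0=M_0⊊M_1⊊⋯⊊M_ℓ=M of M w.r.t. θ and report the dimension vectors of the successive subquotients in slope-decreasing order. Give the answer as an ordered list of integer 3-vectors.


Via rank(M_{q-1}∘⋯∘M_p): M ≅ I[1,3], I[2,2], I[2,3], I[3,3]^2.
μ_θ-semistable layers: μ^(1)=11; μ^(2)=-9; μ^(3)=-13

((0, 0, 4); (1, 1, 0); (0, 2, 0))


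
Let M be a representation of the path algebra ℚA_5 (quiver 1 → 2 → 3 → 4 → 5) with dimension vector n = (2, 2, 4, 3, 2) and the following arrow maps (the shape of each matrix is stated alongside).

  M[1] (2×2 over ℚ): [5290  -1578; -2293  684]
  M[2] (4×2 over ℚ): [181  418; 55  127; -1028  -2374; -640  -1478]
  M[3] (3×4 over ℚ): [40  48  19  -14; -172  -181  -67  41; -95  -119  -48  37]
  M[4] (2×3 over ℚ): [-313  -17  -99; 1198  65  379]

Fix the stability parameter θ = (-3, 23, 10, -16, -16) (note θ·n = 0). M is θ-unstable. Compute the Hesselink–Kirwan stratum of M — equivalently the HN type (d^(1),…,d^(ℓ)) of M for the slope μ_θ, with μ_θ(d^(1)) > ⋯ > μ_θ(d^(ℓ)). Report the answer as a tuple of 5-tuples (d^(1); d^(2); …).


Interval decomposition of M: I[1,5]^2, I[3,3], I[3,4].
HN type (ℓ=3): μ^(1)=10; μ^(2)=1/4; μ^(3)=-3

((0, 0, 1, 0, 0); (0, 2, 2, 2, 2); (2, 0, 1, 1, 0))


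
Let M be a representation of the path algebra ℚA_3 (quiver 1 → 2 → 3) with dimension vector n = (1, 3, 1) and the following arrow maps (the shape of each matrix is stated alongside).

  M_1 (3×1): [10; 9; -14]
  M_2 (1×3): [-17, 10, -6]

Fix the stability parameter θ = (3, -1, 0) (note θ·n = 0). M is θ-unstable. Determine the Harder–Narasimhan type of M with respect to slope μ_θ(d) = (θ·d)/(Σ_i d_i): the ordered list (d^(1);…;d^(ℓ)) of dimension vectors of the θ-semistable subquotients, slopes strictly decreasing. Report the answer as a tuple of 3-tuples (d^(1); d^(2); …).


Via rank(M_{q-1}∘⋯∘M_p): M ≅ I[1,3], I[2,2]^2.
μ_θ-semistable layers: μ^(1)=2/3; μ^(2)=-1

((1, 1, 1); (0, 2, 0))


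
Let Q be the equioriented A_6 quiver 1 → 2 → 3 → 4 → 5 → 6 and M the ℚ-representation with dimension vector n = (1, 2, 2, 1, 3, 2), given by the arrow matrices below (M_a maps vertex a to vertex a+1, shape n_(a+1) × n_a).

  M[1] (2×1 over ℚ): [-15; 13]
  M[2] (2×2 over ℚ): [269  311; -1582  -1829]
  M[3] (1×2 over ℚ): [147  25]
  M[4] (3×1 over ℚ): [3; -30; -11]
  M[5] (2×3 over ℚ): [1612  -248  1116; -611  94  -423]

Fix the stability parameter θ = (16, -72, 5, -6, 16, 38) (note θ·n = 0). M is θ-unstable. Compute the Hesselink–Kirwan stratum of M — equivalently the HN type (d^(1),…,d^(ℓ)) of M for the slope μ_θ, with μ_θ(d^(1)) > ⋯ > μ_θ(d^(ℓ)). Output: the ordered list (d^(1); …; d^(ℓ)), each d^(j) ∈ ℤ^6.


Barcode: M ≅ I[1,5], I[2,3], I[5,5], I[5,6], I[6,6]. HN layers by μ_θ (6 steps, strictly decreasing):
  μ^(1)=38; μ^(2)=16; μ^(3)=5; μ^(4)=-1/2; μ^(5)=-28; μ^(6)=-72

((0, 0, 0, 0, 0, 2); (0, 0, 0, 0, 3, 0); (0, 0, 1, 0, 0, 0); (0, 0, 1, 1, 0, 0); (1, 1, 0, 0, 0, 0); (0, 1, 0, 0, 0, 0))


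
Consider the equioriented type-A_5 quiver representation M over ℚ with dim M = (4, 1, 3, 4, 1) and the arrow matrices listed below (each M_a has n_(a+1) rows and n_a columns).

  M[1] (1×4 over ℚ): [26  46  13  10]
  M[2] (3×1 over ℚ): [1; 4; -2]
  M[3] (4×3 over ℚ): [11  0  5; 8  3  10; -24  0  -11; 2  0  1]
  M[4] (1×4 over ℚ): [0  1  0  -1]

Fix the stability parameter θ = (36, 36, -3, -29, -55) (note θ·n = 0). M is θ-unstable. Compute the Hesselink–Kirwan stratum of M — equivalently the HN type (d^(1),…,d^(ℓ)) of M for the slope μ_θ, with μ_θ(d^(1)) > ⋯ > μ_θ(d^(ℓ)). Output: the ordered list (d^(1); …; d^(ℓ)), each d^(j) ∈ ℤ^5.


Interval decomposition of M: I[1,1]^3, I[1,4], I[3,4], I[3,5], I[4,4].
HN type (ℓ=4): μ^(1)=36; μ^(2)=10; μ^(3)=-16; μ^(4)=-29

((3, 0, 0, 0, 0); (1, 1, 1, 1, 0); (0, 0, 1, 1, 0); (0, 0, 1, 2, 1))


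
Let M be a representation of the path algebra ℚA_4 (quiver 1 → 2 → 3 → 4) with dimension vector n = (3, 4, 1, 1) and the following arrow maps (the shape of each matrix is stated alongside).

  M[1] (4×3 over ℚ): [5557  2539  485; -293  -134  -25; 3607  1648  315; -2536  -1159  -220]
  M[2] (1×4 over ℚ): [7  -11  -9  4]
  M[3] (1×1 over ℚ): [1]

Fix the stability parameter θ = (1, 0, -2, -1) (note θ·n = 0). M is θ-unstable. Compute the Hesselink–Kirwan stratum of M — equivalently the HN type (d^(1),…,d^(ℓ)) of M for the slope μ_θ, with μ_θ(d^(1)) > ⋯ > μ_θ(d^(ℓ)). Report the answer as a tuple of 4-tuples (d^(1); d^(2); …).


Barcode: M ≅ I[1,1], I[1,2], I[1,4], I[2,2]^2. HN layers by μ_θ (4 steps, strictly decreasing):
  μ^(1)=1; μ^(2)=1/2; μ^(3)=0; μ^(4)=-1/2

((1, 0, 0, 0); (1, 1, 0, 0); (0, 2, 0, 0); (1, 1, 1, 1))


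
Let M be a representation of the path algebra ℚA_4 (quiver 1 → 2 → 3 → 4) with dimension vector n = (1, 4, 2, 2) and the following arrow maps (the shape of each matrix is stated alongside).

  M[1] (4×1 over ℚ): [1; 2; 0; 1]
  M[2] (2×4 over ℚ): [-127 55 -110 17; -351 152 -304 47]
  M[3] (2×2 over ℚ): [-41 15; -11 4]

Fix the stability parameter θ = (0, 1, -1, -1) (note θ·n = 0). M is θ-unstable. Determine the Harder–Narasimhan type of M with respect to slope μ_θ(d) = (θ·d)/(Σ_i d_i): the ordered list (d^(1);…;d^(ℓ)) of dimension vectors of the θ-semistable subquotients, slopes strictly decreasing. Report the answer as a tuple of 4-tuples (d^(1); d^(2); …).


Barcode: M ≅ I[1,2], I[2,2], I[2,4]^2. HN layers by μ_θ (3 steps, strictly decreasing):
  μ^(1)=1; μ^(2)=0; μ^(3)=-1/3

((0, 2, 0, 0); (1, 0, 0, 0); (0, 2, 2, 2))


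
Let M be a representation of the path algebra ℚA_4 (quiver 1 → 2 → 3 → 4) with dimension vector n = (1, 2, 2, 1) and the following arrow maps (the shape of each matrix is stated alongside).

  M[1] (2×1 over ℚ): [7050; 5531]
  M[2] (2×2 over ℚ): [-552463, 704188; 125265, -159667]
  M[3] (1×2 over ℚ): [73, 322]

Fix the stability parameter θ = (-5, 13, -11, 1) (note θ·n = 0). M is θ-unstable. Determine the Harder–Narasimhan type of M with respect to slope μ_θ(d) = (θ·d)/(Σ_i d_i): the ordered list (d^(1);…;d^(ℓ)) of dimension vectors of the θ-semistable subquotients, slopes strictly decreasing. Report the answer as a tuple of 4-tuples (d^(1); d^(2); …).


Barcode: M ≅ I[1,3], I[2,4]. HN layers by μ_θ (2 steps, strictly decreasing):
  μ^(1)=1; μ^(2)=-5

((0, 2, 2, 1); (1, 0, 0, 0))


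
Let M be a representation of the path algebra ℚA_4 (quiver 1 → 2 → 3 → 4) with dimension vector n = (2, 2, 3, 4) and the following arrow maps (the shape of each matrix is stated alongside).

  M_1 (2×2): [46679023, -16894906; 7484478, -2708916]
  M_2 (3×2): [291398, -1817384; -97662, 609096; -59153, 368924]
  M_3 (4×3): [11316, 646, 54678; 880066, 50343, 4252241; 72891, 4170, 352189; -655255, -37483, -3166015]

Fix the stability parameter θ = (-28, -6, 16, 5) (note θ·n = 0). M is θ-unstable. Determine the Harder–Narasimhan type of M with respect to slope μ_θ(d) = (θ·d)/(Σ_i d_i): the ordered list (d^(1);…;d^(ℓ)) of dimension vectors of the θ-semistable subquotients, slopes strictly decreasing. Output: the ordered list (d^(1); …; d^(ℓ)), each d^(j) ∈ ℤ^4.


Barcode: M ≅ I[1,1], I[1,4], I[2,2], I[3,4]^2, I[4,4]. HN layers by μ_θ (4 steps, strictly decreasing):
  μ^(1)=21/2; μ^(2)=5; μ^(3)=-6; μ^(4)=-28

((0, 0, 3, 3); (0, 0, 0, 1); (0, 2, 0, 0); (2, 0, 0, 0))


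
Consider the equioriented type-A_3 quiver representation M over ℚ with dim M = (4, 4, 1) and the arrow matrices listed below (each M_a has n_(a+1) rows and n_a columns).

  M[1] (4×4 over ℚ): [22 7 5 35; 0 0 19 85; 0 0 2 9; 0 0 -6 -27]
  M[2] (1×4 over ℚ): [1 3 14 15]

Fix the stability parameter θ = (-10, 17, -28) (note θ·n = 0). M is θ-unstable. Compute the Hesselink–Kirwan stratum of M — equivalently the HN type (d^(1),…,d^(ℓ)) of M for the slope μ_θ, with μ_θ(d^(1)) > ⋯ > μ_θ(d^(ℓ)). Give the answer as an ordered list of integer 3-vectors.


Interval decomposition of M: I[1,1], I[1,2]^2, I[1,3], I[2,2].
HN type (ℓ=3): μ^(1)=17; μ^(2)=-11/2; μ^(3)=-10

((0, 3, 0); (0, 1, 1); (4, 0, 0))


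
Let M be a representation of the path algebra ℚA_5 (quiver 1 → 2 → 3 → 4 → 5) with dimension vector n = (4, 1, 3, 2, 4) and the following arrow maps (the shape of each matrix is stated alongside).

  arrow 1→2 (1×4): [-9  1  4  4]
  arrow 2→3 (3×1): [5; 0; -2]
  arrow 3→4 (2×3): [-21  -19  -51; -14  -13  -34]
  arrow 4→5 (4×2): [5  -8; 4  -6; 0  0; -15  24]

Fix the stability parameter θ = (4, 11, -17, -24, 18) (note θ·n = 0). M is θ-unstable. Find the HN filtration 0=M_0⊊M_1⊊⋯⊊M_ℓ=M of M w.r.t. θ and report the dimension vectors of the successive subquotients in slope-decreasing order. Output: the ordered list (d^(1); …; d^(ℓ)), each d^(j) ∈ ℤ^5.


Interval decomposition of M: I[1,1]^3, I[1,5], I[3,3], I[3,5], I[5,5]^2.
HN type (ℓ=5): μ^(1)=18; μ^(2)=4; μ^(3)=-13/2; μ^(4)=-17; μ^(5)=-41/2

((0, 0, 0, 0, 4); (3, 0, 0, 0, 0); (1, 1, 1, 1, 0); (0, 0, 1, 0, 0); (0, 0, 1, 1, 0))


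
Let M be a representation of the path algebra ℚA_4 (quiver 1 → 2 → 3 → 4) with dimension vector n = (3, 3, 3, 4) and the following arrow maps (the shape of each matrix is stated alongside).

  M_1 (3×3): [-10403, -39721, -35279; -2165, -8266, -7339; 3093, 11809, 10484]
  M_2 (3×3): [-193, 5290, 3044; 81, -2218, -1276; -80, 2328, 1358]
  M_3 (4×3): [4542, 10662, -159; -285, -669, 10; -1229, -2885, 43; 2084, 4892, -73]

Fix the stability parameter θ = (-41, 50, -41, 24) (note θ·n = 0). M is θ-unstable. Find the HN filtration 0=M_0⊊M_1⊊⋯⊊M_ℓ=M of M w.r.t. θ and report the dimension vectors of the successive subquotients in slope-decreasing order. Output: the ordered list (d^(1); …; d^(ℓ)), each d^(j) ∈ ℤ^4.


Barcode: M ≅ I[1,2], I[1,3], I[1,4], I[3,4], I[4,4]^2. HN layers by μ_θ (4 steps, strictly decreasing):
  μ^(1)=50; μ^(2)=24; μ^(3)=9/2; μ^(4)=-41

((0, 1, 0, 0); (0, 0, 0, 4); (0, 2, 2, 0); (3, 0, 1, 0))


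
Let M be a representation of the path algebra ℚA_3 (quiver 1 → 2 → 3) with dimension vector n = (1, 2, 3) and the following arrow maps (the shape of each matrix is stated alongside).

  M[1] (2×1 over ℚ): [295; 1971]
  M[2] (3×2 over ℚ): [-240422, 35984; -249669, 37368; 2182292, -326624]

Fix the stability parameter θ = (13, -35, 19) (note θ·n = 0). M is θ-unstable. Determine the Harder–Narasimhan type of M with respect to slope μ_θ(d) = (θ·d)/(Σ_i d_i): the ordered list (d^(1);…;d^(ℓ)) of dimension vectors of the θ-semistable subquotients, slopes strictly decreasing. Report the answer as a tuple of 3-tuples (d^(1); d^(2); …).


Barcode: M ≅ I[1,3], I[2,2], I[3,3]^2. HN layers by μ_θ (3 steps, strictly decreasing):
  μ^(1)=19; μ^(2)=-11; μ^(3)=-35

((0, 0, 3); (1, 1, 0); (0, 1, 0))


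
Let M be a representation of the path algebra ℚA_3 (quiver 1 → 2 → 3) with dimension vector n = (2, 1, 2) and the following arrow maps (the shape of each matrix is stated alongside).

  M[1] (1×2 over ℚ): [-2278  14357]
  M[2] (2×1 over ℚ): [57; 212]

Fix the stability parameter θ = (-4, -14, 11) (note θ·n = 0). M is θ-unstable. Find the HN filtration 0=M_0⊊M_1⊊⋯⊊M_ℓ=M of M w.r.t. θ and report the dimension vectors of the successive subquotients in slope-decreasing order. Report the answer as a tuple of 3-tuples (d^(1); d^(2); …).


Via rank(M_{q-1}∘⋯∘M_p): M ≅ I[1,1], I[1,3], I[3,3].
μ_θ-semistable layers: μ^(1)=11; μ^(2)=-4; μ^(3)=-9

((0, 0, 2); (1, 0, 0); (1, 1, 0))


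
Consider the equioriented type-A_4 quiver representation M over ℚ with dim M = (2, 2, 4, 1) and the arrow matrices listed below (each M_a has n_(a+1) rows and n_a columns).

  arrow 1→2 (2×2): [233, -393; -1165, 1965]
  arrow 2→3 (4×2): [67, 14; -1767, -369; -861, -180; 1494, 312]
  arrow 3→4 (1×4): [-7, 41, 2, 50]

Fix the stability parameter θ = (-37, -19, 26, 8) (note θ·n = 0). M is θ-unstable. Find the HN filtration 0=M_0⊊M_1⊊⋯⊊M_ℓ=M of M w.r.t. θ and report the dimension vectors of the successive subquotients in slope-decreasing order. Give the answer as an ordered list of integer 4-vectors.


Interval decomposition of M: I[1,1], I[1,4], I[2,3], I[3,3]^2.
HN type (ℓ=4): μ^(1)=26; μ^(2)=17; μ^(3)=-19; μ^(4)=-37

((0, 0, 3, 0); (0, 0, 1, 1); (0, 2, 0, 0); (2, 0, 0, 0))


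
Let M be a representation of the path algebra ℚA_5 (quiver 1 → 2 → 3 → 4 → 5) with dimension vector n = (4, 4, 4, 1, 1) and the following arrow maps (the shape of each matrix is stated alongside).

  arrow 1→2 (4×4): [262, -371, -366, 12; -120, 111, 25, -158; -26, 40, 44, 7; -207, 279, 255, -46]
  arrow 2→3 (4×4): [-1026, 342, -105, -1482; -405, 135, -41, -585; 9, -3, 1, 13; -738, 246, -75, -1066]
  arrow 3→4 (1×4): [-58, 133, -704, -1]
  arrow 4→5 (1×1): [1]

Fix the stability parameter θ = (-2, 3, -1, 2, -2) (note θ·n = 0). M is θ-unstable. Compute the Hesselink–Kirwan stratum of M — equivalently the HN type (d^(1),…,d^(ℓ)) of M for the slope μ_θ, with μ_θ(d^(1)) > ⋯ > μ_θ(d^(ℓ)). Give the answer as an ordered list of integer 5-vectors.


Via rank(M_{q-1}∘⋯∘M_p): M ≅ I[1,2]^2, I[1,3], I[1,5], I[3,3]^2.
μ_θ-semistable layers: μ^(1)=3; μ^(2)=1; μ^(3)=1/2; μ^(4)=-1; μ^(5)=-2

((0, 2, 0, 0, 0); (0, 1, 1, 0, 0); (0, 1, 1, 1, 1); (0, 0, 2, 0, 0); (4, 0, 0, 0, 0))


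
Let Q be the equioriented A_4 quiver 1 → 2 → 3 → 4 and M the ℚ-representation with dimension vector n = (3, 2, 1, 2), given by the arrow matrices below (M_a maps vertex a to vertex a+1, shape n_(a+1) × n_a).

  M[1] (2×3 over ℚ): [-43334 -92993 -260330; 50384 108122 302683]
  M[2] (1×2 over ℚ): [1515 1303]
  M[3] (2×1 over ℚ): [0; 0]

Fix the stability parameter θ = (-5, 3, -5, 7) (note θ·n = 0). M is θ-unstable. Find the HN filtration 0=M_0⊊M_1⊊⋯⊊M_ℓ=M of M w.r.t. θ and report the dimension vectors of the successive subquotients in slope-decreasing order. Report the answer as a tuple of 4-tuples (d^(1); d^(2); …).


Via rank(M_{q-1}∘⋯∘M_p): M ≅ I[1,1], I[1,2], I[1,3], I[4,4]^2.
μ_θ-semistable layers: μ^(1)=7; μ^(2)=3; μ^(3)=-1; μ^(4)=-5

((0, 0, 0, 2); (0, 1, 0, 0); (0, 1, 1, 0); (3, 0, 0, 0))


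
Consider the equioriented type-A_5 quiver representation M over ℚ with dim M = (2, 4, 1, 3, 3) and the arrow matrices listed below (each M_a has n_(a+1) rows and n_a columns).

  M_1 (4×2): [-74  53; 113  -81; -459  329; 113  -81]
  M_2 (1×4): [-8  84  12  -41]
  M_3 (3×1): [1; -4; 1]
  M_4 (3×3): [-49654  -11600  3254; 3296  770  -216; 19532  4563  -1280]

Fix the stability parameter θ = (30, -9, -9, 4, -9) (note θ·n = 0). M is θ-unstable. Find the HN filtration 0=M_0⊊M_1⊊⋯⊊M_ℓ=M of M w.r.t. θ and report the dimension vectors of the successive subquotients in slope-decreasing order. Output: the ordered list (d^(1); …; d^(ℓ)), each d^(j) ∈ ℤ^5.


Via rank(M_{q-1}∘⋯∘M_p): M ≅ I[1,2], I[1,4], I[2,2]^2, I[4,5]^2, I[5,5].
μ_θ-semistable layers: μ^(1)=21/2; μ^(2)=4; μ^(3)=-5/2; μ^(4)=-9

((1, 1, 0, 0, 0); (1, 1, 1, 1, 0); (0, 0, 0, 2, 2); (0, 2, 0, 0, 1))


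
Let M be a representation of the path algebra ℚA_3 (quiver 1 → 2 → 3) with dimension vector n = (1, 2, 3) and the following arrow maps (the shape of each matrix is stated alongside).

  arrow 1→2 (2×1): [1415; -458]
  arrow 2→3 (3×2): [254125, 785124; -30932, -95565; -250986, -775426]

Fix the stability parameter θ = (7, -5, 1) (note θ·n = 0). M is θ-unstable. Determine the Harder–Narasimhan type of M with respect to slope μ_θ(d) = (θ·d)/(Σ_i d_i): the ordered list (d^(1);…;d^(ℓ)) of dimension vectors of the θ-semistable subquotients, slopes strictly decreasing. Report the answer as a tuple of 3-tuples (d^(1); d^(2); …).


Via rank(M_{q-1}∘⋯∘M_p): M ≅ I[1,3], I[2,3], I[3,3].
μ_θ-semistable layers: μ^(1)=1; μ^(2)=-5

((1, 1, 3); (0, 1, 0))


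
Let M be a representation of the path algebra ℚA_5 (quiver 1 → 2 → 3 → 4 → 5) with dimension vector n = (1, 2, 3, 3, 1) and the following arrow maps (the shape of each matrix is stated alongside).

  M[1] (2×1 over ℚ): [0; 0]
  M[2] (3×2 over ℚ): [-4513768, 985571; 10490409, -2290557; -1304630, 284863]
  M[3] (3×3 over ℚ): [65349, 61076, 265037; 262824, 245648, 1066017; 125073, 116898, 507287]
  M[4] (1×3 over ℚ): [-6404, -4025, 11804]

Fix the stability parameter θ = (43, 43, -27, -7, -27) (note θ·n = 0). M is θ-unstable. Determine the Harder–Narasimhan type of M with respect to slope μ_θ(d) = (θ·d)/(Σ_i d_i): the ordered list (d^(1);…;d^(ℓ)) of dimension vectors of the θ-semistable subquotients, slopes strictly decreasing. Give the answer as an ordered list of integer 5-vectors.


Via rank(M_{q-1}∘⋯∘M_p): M ≅ I[1,1], I[2,4], I[2,5], I[3,4].
μ_θ-semistable layers: μ^(1)=43; μ^(2)=3; μ^(3)=-9/2; μ^(4)=-7; μ^(5)=-27

((1, 0, 0, 0, 0); (0, 1, 1, 1, 0); (0, 1, 1, 1, 1); (0, 0, 0, 1, 0); (0, 0, 1, 0, 0))


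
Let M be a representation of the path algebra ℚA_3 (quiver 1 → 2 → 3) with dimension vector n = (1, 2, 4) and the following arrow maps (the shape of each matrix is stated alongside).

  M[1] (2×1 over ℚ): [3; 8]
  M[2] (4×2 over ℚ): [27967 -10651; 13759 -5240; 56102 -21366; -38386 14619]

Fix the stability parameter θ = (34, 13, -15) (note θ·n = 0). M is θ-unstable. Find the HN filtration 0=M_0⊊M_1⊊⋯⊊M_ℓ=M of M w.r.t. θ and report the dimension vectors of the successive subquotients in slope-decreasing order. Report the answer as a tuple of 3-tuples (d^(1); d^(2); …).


Via rank(M_{q-1}∘⋯∘M_p): M ≅ I[1,3], I[2,3], I[3,3]^2.
μ_θ-semistable layers: μ^(1)=32/3; μ^(2)=-1; μ^(3)=-15

((1, 1, 1); (0, 1, 1); (0, 0, 2))


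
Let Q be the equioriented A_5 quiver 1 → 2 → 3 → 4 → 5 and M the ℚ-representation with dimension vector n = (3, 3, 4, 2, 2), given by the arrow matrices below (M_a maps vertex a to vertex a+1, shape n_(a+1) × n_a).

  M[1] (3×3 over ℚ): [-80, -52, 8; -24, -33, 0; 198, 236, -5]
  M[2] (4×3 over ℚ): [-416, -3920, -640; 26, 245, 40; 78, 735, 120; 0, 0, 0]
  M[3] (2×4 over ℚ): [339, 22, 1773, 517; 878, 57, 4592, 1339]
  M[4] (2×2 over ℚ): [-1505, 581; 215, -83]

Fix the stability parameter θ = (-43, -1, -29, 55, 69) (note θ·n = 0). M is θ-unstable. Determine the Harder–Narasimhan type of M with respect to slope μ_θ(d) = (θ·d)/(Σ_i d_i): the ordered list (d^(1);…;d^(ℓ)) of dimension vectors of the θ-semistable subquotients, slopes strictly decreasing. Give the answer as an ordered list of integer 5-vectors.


Barcode: M ≅ I[1,1], I[1,2], I[1,4], I[2,2], I[3,3]^2, I[3,5], I[5,5]. HN layers by μ_θ (6 steps, strictly decreasing):
  μ^(1)=69; μ^(2)=55; μ^(3)=-1; μ^(4)=-15; μ^(5)=-29; μ^(6)=-43

((0, 0, 0, 0, 2); (0, 0, 0, 2, 0); (0, 2, 0, 0, 0); (0, 1, 1, 0, 0); (0, 0, 3, 0, 0); (3, 0, 0, 0, 0))


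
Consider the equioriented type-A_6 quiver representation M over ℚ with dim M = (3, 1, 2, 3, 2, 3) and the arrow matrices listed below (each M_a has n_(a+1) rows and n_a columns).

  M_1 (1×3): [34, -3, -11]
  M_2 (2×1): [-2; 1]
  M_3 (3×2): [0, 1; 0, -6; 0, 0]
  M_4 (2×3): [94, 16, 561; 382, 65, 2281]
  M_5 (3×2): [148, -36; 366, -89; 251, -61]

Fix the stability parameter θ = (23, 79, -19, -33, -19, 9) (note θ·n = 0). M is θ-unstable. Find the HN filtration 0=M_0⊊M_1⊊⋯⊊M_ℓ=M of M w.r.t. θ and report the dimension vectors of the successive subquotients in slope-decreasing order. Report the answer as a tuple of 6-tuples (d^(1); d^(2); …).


Interval decomposition of M: I[1,1]^2, I[1,6], I[3,3], I[4,4], I[4,6], I[6,6].
HN type (ℓ=5): μ^(1)=23; μ^(2)=9; μ^(3)=31/5; μ^(4)=-19; μ^(5)=-33

((2, 0, 0, 0, 0, 0); (0, 0, 0, 0, 0, 3); (1, 1, 1, 1, 1, 0); (0, 0, 1, 0, 1, 0); (0, 0, 0, 2, 0, 0))


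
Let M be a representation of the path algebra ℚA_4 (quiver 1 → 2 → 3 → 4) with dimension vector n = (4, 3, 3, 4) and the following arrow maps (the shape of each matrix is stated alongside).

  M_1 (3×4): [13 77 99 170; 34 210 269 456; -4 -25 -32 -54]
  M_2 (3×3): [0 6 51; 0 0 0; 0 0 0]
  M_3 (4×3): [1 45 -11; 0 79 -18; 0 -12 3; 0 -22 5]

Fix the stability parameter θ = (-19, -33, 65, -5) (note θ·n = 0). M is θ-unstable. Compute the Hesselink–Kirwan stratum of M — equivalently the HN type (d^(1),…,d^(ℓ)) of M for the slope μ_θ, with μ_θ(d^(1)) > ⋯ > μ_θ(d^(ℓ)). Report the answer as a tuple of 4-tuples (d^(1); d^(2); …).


Via rank(M_{q-1}∘⋯∘M_p): M ≅ I[1,1], I[1,2]^2, I[1,4], I[3,4]^2, I[4,4].
μ_θ-semistable layers: μ^(1)=30; μ^(2)=-5; μ^(3)=-19; μ^(4)=-26

((0, 0, 3, 3); (0, 0, 0, 1); (1, 0, 0, 0); (3, 3, 0, 0))


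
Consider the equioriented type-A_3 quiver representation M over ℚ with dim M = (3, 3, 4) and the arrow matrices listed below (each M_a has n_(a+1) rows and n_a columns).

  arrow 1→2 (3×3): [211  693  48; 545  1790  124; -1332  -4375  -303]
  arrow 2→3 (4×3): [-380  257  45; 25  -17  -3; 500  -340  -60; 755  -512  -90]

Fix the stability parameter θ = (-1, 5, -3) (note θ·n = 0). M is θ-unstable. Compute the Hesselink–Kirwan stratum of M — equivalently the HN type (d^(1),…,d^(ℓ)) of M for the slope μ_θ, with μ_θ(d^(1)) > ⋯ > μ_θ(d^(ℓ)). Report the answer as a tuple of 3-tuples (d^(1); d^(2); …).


Barcode: M ≅ I[1,2], I[1,3]^2, I[3,3]^2. HN layers by μ_θ (4 steps, strictly decreasing):
  μ^(1)=5; μ^(2)=1; μ^(3)=-1; μ^(4)=-3

((0, 1, 0); (0, 2, 2); (3, 0, 0); (0, 0, 2))


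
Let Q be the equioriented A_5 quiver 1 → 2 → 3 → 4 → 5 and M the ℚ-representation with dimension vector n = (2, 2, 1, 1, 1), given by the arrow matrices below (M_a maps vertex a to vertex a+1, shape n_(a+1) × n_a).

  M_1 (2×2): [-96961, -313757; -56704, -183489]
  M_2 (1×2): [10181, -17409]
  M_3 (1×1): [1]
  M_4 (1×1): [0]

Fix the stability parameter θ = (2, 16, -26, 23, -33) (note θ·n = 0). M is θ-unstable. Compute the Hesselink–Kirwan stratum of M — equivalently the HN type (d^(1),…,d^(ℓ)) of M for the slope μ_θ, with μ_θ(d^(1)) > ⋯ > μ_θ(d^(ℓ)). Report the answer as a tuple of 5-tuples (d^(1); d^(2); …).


Interval decomposition of M: I[1,2], I[1,4], I[5,5].
HN type (ℓ=5): μ^(1)=23; μ^(2)=16; μ^(3)=2; μ^(4)=-8/3; μ^(5)=-33

((0, 0, 0, 1, 0); (0, 1, 0, 0, 0); (1, 0, 0, 0, 0); (1, 1, 1, 0, 0); (0, 0, 0, 0, 1))


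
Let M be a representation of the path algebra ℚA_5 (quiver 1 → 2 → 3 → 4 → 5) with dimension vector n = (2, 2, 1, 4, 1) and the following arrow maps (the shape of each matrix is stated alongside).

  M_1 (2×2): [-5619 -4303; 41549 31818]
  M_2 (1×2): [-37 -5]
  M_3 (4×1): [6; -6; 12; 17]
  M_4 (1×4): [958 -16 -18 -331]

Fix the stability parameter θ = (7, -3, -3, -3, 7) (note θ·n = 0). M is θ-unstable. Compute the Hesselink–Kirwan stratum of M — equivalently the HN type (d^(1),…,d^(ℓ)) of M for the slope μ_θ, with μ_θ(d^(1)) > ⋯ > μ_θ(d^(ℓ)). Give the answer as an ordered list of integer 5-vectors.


Barcode: M ≅ I[1,2], I[1,5], I[4,4]^3. HN layers by μ_θ (4 steps, strictly decreasing):
  μ^(1)=7; μ^(2)=2; μ^(3)=-1/2; μ^(4)=-3

((0, 0, 0, 0, 1); (1, 1, 0, 0, 0); (1, 1, 1, 1, 0); (0, 0, 0, 3, 0))


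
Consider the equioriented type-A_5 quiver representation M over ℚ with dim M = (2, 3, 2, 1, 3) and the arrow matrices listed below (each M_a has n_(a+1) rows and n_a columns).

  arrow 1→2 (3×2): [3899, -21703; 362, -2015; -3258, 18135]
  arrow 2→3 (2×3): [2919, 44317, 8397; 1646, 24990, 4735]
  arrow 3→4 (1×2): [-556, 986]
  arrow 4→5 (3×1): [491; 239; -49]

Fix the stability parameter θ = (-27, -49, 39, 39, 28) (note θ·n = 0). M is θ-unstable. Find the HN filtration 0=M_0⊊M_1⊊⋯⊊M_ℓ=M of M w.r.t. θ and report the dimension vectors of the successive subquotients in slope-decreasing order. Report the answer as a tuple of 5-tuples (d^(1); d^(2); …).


Via rank(M_{q-1}∘⋯∘M_p): M ≅ I[1,3], I[1,5], I[2,2], I[5,5]^2.
μ_θ-semistable layers: μ^(1)=39; μ^(2)=106/3; μ^(3)=28; μ^(4)=-38; μ^(5)=-49

((0, 0, 1, 0, 0); (0, 0, 1, 1, 1); (0, 0, 0, 0, 2); (2, 2, 0, 0, 0); (0, 1, 0, 0, 0))


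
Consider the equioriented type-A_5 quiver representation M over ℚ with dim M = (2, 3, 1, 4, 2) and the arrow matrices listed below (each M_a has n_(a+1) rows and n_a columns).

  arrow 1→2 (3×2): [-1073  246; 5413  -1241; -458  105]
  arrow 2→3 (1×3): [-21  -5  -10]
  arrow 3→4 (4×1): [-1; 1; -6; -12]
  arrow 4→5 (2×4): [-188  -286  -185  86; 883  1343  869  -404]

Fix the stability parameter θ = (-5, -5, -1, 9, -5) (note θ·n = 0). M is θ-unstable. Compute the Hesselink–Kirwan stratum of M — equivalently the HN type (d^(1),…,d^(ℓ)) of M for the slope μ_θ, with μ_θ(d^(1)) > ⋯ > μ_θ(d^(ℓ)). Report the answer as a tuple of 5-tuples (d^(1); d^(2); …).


Barcode: M ≅ I[1,2], I[1,5], I[2,2], I[4,4]^2, I[4,5]. HN layers by μ_θ (4 steps, strictly decreasing):
  μ^(1)=9; μ^(2)=2; μ^(3)=-1; μ^(4)=-5

((0, 0, 0, 2, 0); (0, 0, 0, 2, 2); (0, 0, 1, 0, 0); (2, 3, 0, 0, 0))


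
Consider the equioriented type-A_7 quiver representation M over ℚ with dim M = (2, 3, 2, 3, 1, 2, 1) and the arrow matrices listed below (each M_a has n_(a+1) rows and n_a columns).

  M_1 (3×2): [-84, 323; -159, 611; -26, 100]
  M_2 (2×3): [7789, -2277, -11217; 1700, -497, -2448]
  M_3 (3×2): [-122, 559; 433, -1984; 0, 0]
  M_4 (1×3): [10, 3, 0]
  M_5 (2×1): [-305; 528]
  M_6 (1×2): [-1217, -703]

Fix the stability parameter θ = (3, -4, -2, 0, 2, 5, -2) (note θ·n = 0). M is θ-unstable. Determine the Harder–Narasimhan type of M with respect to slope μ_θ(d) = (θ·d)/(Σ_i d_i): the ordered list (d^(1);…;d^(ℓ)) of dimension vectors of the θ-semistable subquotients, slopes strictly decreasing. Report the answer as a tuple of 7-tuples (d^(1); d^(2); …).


Via rank(M_{q-1}∘⋯∘M_p): M ≅ I[1,4], I[1,7], I[2,2], I[4,4], I[6,6].
μ_θ-semistable layers: μ^(1)=5; μ^(2)=5/3; μ^(3)=0; μ^(4)=-1; μ^(5)=-4

((0, 0, 0, 0, 0, 1, 0); (0, 0, 0, 0, 1, 1, 1); (0, 0, 0, 3, 0, 0, 0); (2, 2, 2, 0, 0, 0, 0); (0, 1, 0, 0, 0, 0, 0))


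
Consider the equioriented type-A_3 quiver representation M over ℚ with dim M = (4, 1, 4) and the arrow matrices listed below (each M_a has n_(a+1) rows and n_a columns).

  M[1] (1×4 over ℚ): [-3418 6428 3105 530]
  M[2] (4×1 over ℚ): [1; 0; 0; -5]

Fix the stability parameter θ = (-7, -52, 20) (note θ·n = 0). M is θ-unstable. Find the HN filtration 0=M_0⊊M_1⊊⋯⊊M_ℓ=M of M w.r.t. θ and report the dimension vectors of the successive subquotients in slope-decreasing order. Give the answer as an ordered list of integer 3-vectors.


Barcode: M ≅ I[1,1]^3, I[1,3], I[3,3]^3. HN layers by μ_θ (3 steps, strictly decreasing):
  μ^(1)=20; μ^(2)=-7; μ^(3)=-59/2

((0, 0, 4); (3, 0, 0); (1, 1, 0))


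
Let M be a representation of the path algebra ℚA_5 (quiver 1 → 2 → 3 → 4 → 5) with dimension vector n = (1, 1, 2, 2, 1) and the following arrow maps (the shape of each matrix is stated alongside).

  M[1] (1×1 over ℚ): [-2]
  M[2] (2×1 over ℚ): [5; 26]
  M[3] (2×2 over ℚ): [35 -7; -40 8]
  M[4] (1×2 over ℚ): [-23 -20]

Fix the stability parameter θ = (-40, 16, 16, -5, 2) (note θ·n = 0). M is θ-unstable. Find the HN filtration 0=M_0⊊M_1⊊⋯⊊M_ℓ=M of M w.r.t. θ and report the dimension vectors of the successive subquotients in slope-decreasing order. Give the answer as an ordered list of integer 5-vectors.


Interval decomposition of M: I[1,5], I[3,3], I[4,4].
HN type (ℓ=4): μ^(1)=16; μ^(2)=29/4; μ^(3)=-5; μ^(4)=-40

((0, 0, 1, 0, 0); (0, 1, 1, 1, 1); (0, 0, 0, 1, 0); (1, 0, 0, 0, 0))


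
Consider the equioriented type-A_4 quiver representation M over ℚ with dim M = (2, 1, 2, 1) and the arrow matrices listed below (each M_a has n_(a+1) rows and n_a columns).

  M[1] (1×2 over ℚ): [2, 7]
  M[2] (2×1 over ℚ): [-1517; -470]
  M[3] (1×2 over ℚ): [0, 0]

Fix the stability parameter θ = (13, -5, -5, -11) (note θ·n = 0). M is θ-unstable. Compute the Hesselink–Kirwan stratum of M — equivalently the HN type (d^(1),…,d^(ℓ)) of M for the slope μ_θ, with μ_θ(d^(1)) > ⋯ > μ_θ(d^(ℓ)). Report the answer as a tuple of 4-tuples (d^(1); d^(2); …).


Via rank(M_{q-1}∘⋯∘M_p): M ≅ I[1,1], I[1,3], I[3,3], I[4,4].
μ_θ-semistable layers: μ^(1)=13; μ^(2)=1; μ^(3)=-5; μ^(4)=-11

((1, 0, 0, 0); (1, 1, 1, 0); (0, 0, 1, 0); (0, 0, 0, 1))


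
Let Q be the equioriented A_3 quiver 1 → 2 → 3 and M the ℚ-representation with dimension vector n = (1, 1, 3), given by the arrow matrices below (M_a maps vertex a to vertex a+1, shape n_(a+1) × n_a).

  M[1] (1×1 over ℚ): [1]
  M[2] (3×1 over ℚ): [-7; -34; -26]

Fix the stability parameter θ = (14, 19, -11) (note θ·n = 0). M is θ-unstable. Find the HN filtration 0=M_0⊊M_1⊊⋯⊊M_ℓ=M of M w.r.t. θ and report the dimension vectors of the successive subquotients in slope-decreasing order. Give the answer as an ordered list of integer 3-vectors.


Via rank(M_{q-1}∘⋯∘M_p): M ≅ I[1,3], I[3,3]^2.
μ_θ-semistable layers: μ^(1)=22/3; μ^(2)=-11

((1, 1, 1); (0, 0, 2))


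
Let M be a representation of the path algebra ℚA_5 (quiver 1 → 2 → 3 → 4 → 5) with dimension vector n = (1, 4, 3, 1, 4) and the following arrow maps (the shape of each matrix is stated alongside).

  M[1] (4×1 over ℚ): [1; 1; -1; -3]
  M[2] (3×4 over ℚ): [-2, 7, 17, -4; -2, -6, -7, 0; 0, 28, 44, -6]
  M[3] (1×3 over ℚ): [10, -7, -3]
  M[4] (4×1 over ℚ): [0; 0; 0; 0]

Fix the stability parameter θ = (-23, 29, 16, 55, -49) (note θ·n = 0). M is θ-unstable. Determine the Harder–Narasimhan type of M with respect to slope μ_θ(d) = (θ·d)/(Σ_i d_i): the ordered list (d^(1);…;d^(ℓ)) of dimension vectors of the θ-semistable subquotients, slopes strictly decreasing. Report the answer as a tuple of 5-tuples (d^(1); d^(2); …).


Via rank(M_{q-1}∘⋯∘M_p): M ≅ I[1,4], I[2,2], I[2,3]^2, I[5,5]^4.
μ_θ-semistable layers: μ^(1)=55; μ^(2)=29; μ^(3)=45/2; μ^(4)=-23; μ^(5)=-49

((0, 0, 0, 1, 0); (0, 1, 0, 0, 0); (0, 3, 3, 0, 0); (1, 0, 0, 0, 0); (0, 0, 0, 0, 4))


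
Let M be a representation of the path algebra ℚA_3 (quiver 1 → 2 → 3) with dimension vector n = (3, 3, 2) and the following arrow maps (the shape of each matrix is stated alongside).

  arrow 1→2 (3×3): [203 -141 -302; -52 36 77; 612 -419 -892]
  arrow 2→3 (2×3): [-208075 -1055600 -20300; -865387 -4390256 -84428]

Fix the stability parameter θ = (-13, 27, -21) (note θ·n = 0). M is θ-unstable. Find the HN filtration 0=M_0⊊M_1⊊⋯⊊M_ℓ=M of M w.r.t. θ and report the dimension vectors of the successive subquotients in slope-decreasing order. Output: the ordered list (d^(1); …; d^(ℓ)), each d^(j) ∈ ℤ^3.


Via rank(M_{q-1}∘⋯∘M_p): M ≅ I[1,2]^2, I[1,3], I[3,3].
μ_θ-semistable layers: μ^(1)=27; μ^(2)=3; μ^(3)=-13; μ^(4)=-21

((0, 2, 0); (0, 1, 1); (3, 0, 0); (0, 0, 1))


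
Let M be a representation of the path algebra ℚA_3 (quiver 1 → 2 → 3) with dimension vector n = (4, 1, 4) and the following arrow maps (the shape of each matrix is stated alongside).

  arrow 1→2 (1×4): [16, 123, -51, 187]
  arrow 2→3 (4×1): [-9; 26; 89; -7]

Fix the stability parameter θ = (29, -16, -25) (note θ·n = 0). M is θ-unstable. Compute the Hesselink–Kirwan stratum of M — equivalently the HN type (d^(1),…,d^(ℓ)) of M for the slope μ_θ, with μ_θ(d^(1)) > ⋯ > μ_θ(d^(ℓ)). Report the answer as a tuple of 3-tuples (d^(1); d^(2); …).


Barcode: M ≅ I[1,1]^3, I[1,3], I[3,3]^3. HN layers by μ_θ (3 steps, strictly decreasing):
  μ^(1)=29; μ^(2)=-4; μ^(3)=-25

((3, 0, 0); (1, 1, 1); (0, 0, 3))
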